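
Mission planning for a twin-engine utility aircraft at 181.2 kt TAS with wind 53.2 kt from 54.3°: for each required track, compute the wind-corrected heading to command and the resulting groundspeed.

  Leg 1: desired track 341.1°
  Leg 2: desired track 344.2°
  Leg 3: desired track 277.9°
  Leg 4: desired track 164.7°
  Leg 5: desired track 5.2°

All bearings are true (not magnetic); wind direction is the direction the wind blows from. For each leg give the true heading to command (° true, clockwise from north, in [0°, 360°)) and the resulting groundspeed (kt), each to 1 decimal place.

Leg 1: desired track 341.1°; wind correction +16.3° → command heading 357.4°, groundspeed 158.5 kt
Leg 2: desired track 344.2°; wind correction +16.0° → command heading 0.2°, groundspeed 156.1 kt
Leg 3: desired track 277.9°; wind correction +11.7° → command heading 289.6°, groundspeed 216.0 kt
Leg 4: desired track 164.7°; wind correction -16.0° → command heading 148.7°, groundspeed 192.7 kt
Leg 5: desired track 5.2°; wind correction +12.8° → command heading 18.0°, groundspeed 141.8 kt

Leg 1: heading=357.4°, groundspeed=158.5 kt
Leg 2: heading=0.2°, groundspeed=156.1 kt
Leg 3: heading=289.6°, groundspeed=216.0 kt
Leg 4: heading=148.7°, groundspeed=192.7 kt
Leg 5: heading=18.0°, groundspeed=141.8 kt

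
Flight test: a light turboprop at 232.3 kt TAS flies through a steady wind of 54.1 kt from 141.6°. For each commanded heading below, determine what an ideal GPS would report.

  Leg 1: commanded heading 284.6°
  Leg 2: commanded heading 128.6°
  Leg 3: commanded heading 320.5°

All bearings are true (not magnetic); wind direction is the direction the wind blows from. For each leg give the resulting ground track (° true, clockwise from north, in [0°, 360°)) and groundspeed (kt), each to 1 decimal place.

Leg 1: track=291.3°, groundspeed=277.4 kt
Leg 2: track=124.7°, groundspeed=180.0 kt
Leg 3: track=320.7°, groundspeed=286.4 kt

Leg 1: heading 284.6°; drift +6.7° → track 291.3°, groundspeed 277.4 kt
Leg 2: heading 128.6°; drift -3.9° → track 124.7°, groundspeed 180.0 kt
Leg 3: heading 320.5°; drift +0.2° → track 320.7°, groundspeed 286.4 kt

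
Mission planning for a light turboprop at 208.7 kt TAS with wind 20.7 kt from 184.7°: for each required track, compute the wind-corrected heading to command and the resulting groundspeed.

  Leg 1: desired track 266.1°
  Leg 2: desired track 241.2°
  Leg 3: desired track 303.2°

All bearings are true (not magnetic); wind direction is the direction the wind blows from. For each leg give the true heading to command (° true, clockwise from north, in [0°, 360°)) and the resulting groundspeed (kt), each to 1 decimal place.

Leg 1: desired track 266.1°; wind correction -5.6° → command heading 260.5°, groundspeed 204.6 kt
Leg 2: desired track 241.2°; wind correction -4.7° → command heading 236.5°, groundspeed 196.6 kt
Leg 3: desired track 303.2°; wind correction -5.0° → command heading 298.2°, groundspeed 217.8 kt

Leg 1: heading=260.5°, groundspeed=204.6 kt
Leg 2: heading=236.5°, groundspeed=196.6 kt
Leg 3: heading=298.2°, groundspeed=217.8 kt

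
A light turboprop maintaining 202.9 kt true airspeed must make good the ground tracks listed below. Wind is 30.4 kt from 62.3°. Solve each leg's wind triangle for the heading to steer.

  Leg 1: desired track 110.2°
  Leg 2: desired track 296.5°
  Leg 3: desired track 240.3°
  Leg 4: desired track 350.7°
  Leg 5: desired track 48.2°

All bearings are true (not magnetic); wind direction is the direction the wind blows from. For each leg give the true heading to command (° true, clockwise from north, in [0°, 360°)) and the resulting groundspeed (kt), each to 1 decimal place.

Leg 1: heading=103.8°, groundspeed=181.3 kt
Leg 2: heading=303.5°, groundspeed=219.2 kt
Leg 3: heading=240.0°, groundspeed=233.3 kt
Leg 4: heading=358.9°, groundspeed=191.2 kt
Leg 5: heading=50.3°, groundspeed=173.3 kt

Leg 1: desired track 110.2°; wind correction -6.4° → command heading 103.8°, groundspeed 181.3 kt
Leg 2: desired track 296.5°; wind correction +7.0° → command heading 303.5°, groundspeed 219.2 kt
Leg 3: desired track 240.3°; wind correction -0.3° → command heading 240.0°, groundspeed 233.3 kt
Leg 4: desired track 350.7°; wind correction +8.2° → command heading 358.9°, groundspeed 191.2 kt
Leg 5: desired track 48.2°; wind correction +2.1° → command heading 50.3°, groundspeed 173.3 kt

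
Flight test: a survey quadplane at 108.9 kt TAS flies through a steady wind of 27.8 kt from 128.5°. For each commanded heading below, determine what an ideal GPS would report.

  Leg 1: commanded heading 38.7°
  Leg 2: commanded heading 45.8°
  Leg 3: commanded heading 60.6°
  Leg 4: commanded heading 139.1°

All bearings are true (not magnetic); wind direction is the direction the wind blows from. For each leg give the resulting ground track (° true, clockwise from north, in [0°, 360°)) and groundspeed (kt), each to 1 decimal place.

Leg 1: heading 38.7°; drift -14.3° → track 24.4°, groundspeed 112.3 kt
Leg 2: heading 45.8°; drift -14.7° → track 31.1°, groundspeed 108.9 kt
Leg 3: heading 60.6°; drift -14.7° → track 45.9°, groundspeed 101.8 kt
Leg 4: heading 139.1°; drift +3.6° → track 142.7°, groundspeed 81.7 kt

Leg 1: track=24.4°, groundspeed=112.3 kt
Leg 2: track=31.1°, groundspeed=108.9 kt
Leg 3: track=45.9°, groundspeed=101.8 kt
Leg 4: track=142.7°, groundspeed=81.7 kt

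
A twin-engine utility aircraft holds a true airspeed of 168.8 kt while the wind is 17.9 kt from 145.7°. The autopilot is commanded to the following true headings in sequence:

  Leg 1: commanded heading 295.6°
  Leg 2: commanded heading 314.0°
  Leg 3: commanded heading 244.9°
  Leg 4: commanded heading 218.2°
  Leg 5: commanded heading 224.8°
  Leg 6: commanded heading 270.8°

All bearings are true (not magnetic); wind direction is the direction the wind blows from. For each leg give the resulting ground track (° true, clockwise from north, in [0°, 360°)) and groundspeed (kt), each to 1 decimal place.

Leg 1: track=298.4°, groundspeed=184.5 kt
Leg 2: track=315.1°, groundspeed=186.4 kt
Leg 3: track=250.8°, groundspeed=172.6 kt
Leg 4: track=224.2°, groundspeed=164.3 kt
Leg 5: track=230.9°, groundspeed=166.3 kt
Leg 6: track=275.5°, groundspeed=179.7 kt

Leg 1: heading 295.6°; drift +2.8° → track 298.4°, groundspeed 184.5 kt
Leg 2: heading 314.0°; drift +1.1° → track 315.1°, groundspeed 186.4 kt
Leg 3: heading 244.9°; drift +5.9° → track 250.8°, groundspeed 172.6 kt
Leg 4: heading 218.2°; drift +6.0° → track 224.2°, groundspeed 164.3 kt
Leg 5: heading 224.8°; drift +6.1° → track 230.9°, groundspeed 166.3 kt
Leg 6: heading 270.8°; drift +4.7° → track 275.5°, groundspeed 179.7 kt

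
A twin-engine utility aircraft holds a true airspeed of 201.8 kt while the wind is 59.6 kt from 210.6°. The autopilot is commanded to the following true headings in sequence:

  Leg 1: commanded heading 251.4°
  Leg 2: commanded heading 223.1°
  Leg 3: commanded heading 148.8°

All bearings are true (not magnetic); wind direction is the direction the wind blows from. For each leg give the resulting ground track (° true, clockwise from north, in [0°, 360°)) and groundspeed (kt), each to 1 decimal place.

Leg 1: heading 251.4°; drift +14.0° → track 265.4°, groundspeed 161.5 kt
Leg 2: heading 223.1°; drift +5.1° → track 228.2°, groundspeed 144.2 kt
Leg 3: heading 148.8°; drift -16.8° → track 132.0°, groundspeed 181.4 kt

Leg 1: track=265.4°, groundspeed=161.5 kt
Leg 2: track=228.2°, groundspeed=144.2 kt
Leg 3: track=132.0°, groundspeed=181.4 kt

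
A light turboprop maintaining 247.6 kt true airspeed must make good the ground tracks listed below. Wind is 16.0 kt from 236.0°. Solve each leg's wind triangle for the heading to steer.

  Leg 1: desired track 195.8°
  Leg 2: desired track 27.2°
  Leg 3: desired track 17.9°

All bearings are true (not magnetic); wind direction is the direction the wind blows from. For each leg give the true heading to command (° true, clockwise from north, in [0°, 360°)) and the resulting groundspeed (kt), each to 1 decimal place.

Leg 1: desired track 195.8°; wind correction +2.4° → command heading 198.2°, groundspeed 235.2 kt
Leg 2: desired track 27.2°; wind correction -1.8° → command heading 25.4°, groundspeed 261.5 kt
Leg 3: desired track 17.9°; wind correction -2.3° → command heading 15.6°, groundspeed 260.0 kt

Leg 1: heading=198.2°, groundspeed=235.2 kt
Leg 2: heading=25.4°, groundspeed=261.5 kt
Leg 3: heading=15.6°, groundspeed=260.0 kt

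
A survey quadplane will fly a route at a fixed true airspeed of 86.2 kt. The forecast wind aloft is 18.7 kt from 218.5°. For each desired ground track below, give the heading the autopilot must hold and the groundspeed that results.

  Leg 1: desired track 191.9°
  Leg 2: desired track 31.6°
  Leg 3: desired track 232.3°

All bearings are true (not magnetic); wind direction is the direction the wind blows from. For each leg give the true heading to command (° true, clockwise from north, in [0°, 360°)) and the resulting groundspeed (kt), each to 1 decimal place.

Leg 1: desired track 191.9°; wind correction +5.6° → command heading 197.5°, groundspeed 69.1 kt
Leg 2: desired track 31.6°; wind correction -1.5° → command heading 30.1°, groundspeed 104.7 kt
Leg 3: desired track 232.3°; wind correction -3.0° → command heading 229.3°, groundspeed 67.9 kt

Leg 1: heading=197.5°, groundspeed=69.1 kt
Leg 2: heading=30.1°, groundspeed=104.7 kt
Leg 3: heading=229.3°, groundspeed=67.9 kt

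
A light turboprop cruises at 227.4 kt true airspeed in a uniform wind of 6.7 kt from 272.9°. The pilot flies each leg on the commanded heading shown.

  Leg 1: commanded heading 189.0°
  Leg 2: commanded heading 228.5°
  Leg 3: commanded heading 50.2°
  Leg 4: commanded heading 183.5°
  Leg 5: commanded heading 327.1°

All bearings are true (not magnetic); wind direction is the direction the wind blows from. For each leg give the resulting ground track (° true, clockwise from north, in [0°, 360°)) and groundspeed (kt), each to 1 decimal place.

Leg 1: heading 189.0°; drift -1.7° → track 187.3°, groundspeed 226.8 kt
Leg 2: heading 228.5°; drift -1.2° → track 227.3°, groundspeed 222.7 kt
Leg 3: heading 50.2°; drift +1.1° → track 51.3°, groundspeed 232.4 kt
Leg 4: heading 183.5°; drift -1.7° → track 181.8°, groundspeed 227.4 kt
Leg 5: heading 327.1°; drift +1.4° → track 328.5°, groundspeed 223.5 kt

Leg 1: track=187.3°, groundspeed=226.8 kt
Leg 2: track=227.3°, groundspeed=222.7 kt
Leg 3: track=51.3°, groundspeed=232.4 kt
Leg 4: track=181.8°, groundspeed=227.4 kt
Leg 5: track=328.5°, groundspeed=223.5 kt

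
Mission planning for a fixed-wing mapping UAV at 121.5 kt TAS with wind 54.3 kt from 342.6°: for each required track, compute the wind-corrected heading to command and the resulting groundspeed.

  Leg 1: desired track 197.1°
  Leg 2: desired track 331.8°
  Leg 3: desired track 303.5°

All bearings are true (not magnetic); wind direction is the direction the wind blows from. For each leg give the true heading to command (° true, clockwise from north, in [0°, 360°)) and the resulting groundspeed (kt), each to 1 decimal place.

Leg 1: heading=211.8°, groundspeed=162.3 kt
Leg 2: heading=336.6°, groundspeed=67.7 kt
Leg 3: heading=319.9°, groundspeed=74.4 kt

Leg 1: desired track 197.1°; wind correction +14.7° → command heading 211.8°, groundspeed 162.3 kt
Leg 2: desired track 331.8°; wind correction +4.8° → command heading 336.6°, groundspeed 67.7 kt
Leg 3: desired track 303.5°; wind correction +16.4° → command heading 319.9°, groundspeed 74.4 kt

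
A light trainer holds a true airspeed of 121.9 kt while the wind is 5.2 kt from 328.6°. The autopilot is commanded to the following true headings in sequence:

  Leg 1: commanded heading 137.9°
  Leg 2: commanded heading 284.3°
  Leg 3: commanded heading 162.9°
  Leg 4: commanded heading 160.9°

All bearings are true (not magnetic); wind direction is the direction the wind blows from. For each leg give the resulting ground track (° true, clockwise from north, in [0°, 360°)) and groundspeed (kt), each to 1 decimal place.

Leg 1: heading 137.9°; drift +0.4° → track 138.3°, groundspeed 127.0 kt
Leg 2: heading 284.3°; drift -1.8° → track 282.5°, groundspeed 118.2 kt
Leg 3: heading 162.9°; drift -0.6° → track 162.3°, groundspeed 126.9 kt
Leg 4: heading 160.9°; drift -0.5° → track 160.4°, groundspeed 127.0 kt

Leg 1: track=138.3°, groundspeed=127.0 kt
Leg 2: track=282.5°, groundspeed=118.2 kt
Leg 3: track=162.3°, groundspeed=126.9 kt
Leg 4: track=160.4°, groundspeed=127.0 kt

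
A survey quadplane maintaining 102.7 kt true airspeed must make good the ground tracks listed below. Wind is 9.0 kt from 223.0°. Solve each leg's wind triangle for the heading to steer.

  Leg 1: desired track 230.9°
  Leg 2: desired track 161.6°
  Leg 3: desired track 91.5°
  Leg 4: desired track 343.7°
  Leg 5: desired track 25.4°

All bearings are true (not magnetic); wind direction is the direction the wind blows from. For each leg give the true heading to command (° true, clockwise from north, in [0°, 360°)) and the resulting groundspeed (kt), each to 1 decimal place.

Leg 1: heading=230.2°, groundspeed=93.8 kt
Leg 2: heading=166.0°, groundspeed=98.1 kt
Leg 3: heading=95.3°, groundspeed=108.4 kt
Leg 4: heading=339.4°, groundspeed=107.0 kt
Leg 5: heading=23.9°, groundspeed=111.2 kt

Leg 1: desired track 230.9°; wind correction -0.7° → command heading 230.2°, groundspeed 93.8 kt
Leg 2: desired track 161.6°; wind correction +4.4° → command heading 166.0°, groundspeed 98.1 kt
Leg 3: desired track 91.5°; wind correction +3.8° → command heading 95.3°, groundspeed 108.4 kt
Leg 4: desired track 343.7°; wind correction -4.3° → command heading 339.4°, groundspeed 107.0 kt
Leg 5: desired track 25.4°; wind correction -1.5° → command heading 23.9°, groundspeed 111.2 kt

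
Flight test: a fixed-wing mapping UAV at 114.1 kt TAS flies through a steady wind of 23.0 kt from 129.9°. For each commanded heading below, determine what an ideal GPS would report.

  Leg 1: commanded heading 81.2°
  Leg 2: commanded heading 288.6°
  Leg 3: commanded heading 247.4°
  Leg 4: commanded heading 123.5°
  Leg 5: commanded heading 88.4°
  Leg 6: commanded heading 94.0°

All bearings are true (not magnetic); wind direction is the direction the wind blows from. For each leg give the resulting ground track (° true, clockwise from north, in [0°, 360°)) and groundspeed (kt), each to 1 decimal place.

Leg 1: heading 81.2°; drift -9.9° → track 71.3°, groundspeed 100.4 kt
Leg 2: heading 288.6°; drift +3.5° → track 292.1°, groundspeed 135.8 kt
Leg 3: heading 247.4°; drift +9.3° → track 256.7°, groundspeed 126.4 kt
Leg 4: heading 123.5°; drift -1.6° → track 121.9°, groundspeed 91.3 kt
Leg 5: heading 88.4°; drift -8.9° → track 79.5°, groundspeed 98.1 kt
Leg 6: heading 94.0°; drift -8.0° → track 86.0°, groundspeed 96.4 kt

Leg 1: track=71.3°, groundspeed=100.4 kt
Leg 2: track=292.1°, groundspeed=135.8 kt
Leg 3: track=256.7°, groundspeed=126.4 kt
Leg 4: track=121.9°, groundspeed=91.3 kt
Leg 5: track=79.5°, groundspeed=98.1 kt
Leg 6: track=86.0°, groundspeed=96.4 kt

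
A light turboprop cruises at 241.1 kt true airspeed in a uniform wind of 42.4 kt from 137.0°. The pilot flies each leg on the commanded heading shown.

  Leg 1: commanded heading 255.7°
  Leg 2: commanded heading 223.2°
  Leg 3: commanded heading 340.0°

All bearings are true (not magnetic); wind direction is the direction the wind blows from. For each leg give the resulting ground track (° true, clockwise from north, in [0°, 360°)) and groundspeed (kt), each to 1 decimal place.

Leg 1: track=263.8°, groundspeed=264.1 kt
Leg 2: track=233.3°, groundspeed=242.0 kt
Leg 3: track=336.6°, groundspeed=280.6 kt

Leg 1: heading 255.7°; drift +8.1° → track 263.8°, groundspeed 264.1 kt
Leg 2: heading 223.2°; drift +10.1° → track 233.3°, groundspeed 242.0 kt
Leg 3: heading 340.0°; drift -3.4° → track 336.6°, groundspeed 280.6 kt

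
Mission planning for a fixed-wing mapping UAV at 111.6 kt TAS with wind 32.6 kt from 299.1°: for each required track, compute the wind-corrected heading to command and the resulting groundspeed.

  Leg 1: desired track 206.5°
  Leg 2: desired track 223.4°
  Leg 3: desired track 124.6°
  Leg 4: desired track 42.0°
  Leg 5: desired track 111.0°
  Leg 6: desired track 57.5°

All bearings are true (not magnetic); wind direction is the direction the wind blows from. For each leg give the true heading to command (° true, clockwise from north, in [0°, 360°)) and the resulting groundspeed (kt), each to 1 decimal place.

Leg 1: desired track 206.5°; wind correction +17.0° → command heading 223.5°, groundspeed 108.2 kt
Leg 2: desired track 223.4°; wind correction +16.4° → command heading 239.8°, groundspeed 99.0 kt
Leg 3: desired track 124.6°; wind correction +1.6° → command heading 126.2°, groundspeed 144.0 kt
Leg 4: desired track 42.0°; wind correction -16.5° → command heading 25.5°, groundspeed 114.3 kt
Leg 5: desired track 111.0°; wind correction -2.4° → command heading 108.6°, groundspeed 143.8 kt
Leg 6: desired track 57.5°; wind correction -14.9° → command heading 42.6°, groundspeed 123.4 kt

Leg 1: heading=223.5°, groundspeed=108.2 kt
Leg 2: heading=239.8°, groundspeed=99.0 kt
Leg 3: heading=126.2°, groundspeed=144.0 kt
Leg 4: heading=25.5°, groundspeed=114.3 kt
Leg 5: heading=108.6°, groundspeed=143.8 kt
Leg 6: heading=42.6°, groundspeed=123.4 kt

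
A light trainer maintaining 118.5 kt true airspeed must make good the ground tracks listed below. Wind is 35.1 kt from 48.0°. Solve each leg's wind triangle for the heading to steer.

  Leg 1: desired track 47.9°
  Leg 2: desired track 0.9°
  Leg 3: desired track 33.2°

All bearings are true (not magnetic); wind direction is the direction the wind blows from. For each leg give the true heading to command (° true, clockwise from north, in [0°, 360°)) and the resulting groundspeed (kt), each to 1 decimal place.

Leg 1: desired track 47.9°; wind correction +0.0° → command heading 47.9°, groundspeed 83.4 kt
Leg 2: desired track 0.9°; wind correction +12.5° → command heading 13.4°, groundspeed 91.8 kt
Leg 3: desired track 33.2°; wind correction +4.3° → command heading 37.5°, groundspeed 84.2 kt

Leg 1: heading=47.9°, groundspeed=83.4 kt
Leg 2: heading=13.4°, groundspeed=91.8 kt
Leg 3: heading=37.5°, groundspeed=84.2 kt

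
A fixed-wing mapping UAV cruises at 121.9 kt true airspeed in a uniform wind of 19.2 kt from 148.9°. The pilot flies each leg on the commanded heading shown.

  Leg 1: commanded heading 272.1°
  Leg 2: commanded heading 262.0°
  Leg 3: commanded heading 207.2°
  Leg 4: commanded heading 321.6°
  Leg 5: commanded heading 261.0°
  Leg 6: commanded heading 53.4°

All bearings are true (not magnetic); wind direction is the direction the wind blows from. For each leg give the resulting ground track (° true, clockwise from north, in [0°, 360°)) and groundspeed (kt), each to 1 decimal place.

Leg 1: heading 272.1°; drift +6.9° → track 279.0°, groundspeed 133.4 kt
Leg 2: heading 262.0°; drift +7.8° → track 269.8°, groundspeed 130.6 kt
Leg 3: heading 207.2°; drift +8.3° → track 215.5°, groundspeed 113.0 kt
Leg 4: heading 321.6°; drift +1.0° → track 322.6°, groundspeed 141.0 kt
Leg 5: heading 261.0°; drift +7.8° → track 268.8°, groundspeed 130.3 kt
Leg 6: heading 53.4°; drift -8.8° → track 44.6°, groundspeed 125.2 kt

Leg 1: track=279.0°, groundspeed=133.4 kt
Leg 2: track=269.8°, groundspeed=130.6 kt
Leg 3: track=215.5°, groundspeed=113.0 kt
Leg 4: track=322.6°, groundspeed=141.0 kt
Leg 5: track=268.8°, groundspeed=130.3 kt
Leg 6: track=44.6°, groundspeed=125.2 kt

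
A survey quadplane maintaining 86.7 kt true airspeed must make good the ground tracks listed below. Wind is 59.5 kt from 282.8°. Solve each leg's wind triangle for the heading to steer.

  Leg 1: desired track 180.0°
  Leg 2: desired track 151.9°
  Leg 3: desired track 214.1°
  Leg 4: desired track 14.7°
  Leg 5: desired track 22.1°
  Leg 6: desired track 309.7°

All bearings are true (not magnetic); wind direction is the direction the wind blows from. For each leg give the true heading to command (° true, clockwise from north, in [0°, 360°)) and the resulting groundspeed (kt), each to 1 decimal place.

Leg 1: desired track 180.0°; wind correction +42.0° → command heading 222.0°, groundspeed 77.6 kt
Leg 2: desired track 151.9°; wind correction +31.2° → command heading 183.1°, groundspeed 113.1 kt
Leg 3: desired track 214.1°; wind correction +39.7° → command heading 253.8°, groundspeed 45.0 kt
Leg 4: desired track 14.7°; wind correction -43.3° → command heading 331.4°, groundspeed 65.1 kt
Leg 5: desired track 22.1°; wind correction -42.6° → command heading 339.5°, groundspeed 73.4 kt
Leg 6: desired track 309.7°; wind correction -18.1° → command heading 291.6°, groundspeed 29.4 kt

Leg 1: heading=222.0°, groundspeed=77.6 kt
Leg 2: heading=183.1°, groundspeed=113.1 kt
Leg 3: heading=253.8°, groundspeed=45.0 kt
Leg 4: heading=331.4°, groundspeed=65.1 kt
Leg 5: heading=339.5°, groundspeed=73.4 kt
Leg 6: heading=291.6°, groundspeed=29.4 kt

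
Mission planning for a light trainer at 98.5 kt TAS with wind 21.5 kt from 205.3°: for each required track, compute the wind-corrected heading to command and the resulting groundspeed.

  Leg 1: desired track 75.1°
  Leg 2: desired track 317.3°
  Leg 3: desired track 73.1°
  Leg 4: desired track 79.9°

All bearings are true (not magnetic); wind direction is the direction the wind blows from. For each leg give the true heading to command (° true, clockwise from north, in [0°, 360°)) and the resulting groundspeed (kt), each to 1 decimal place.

Leg 1: desired track 75.1°; wind correction +9.6° → command heading 84.7°, groundspeed 111.0 kt
Leg 2: desired track 317.3°; wind correction -11.7° → command heading 305.6°, groundspeed 104.5 kt
Leg 3: desired track 73.1°; wind correction +9.3° → command heading 82.4°, groundspeed 111.6 kt
Leg 4: desired track 79.9°; wind correction +10.2° → command heading 90.1°, groundspeed 109.4 kt

Leg 1: heading=84.7°, groundspeed=111.0 kt
Leg 2: heading=305.6°, groundspeed=104.5 kt
Leg 3: heading=82.4°, groundspeed=111.6 kt
Leg 4: heading=90.1°, groundspeed=109.4 kt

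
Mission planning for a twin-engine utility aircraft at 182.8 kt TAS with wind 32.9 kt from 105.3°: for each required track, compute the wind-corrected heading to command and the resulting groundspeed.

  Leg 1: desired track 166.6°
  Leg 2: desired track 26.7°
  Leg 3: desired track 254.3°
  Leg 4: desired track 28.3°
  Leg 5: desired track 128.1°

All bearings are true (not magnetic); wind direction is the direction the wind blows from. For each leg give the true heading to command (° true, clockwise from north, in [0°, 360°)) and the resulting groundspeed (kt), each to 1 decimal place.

Leg 1: heading=157.5°, groundspeed=164.7 kt
Leg 2: heading=36.9°, groundspeed=173.4 kt
Leg 3: heading=249.0°, groundspeed=210.2 kt
Leg 4: heading=38.4°, groundspeed=172.6 kt
Leg 5: heading=124.1°, groundspeed=152.0 kt

Leg 1: desired track 166.6°; wind correction -9.1° → command heading 157.5°, groundspeed 164.7 kt
Leg 2: desired track 26.7°; wind correction +10.2° → command heading 36.9°, groundspeed 173.4 kt
Leg 3: desired track 254.3°; wind correction -5.3° → command heading 249.0°, groundspeed 210.2 kt
Leg 4: desired track 28.3°; wind correction +10.1° → command heading 38.4°, groundspeed 172.6 kt
Leg 5: desired track 128.1°; wind correction -4.0° → command heading 124.1°, groundspeed 152.0 kt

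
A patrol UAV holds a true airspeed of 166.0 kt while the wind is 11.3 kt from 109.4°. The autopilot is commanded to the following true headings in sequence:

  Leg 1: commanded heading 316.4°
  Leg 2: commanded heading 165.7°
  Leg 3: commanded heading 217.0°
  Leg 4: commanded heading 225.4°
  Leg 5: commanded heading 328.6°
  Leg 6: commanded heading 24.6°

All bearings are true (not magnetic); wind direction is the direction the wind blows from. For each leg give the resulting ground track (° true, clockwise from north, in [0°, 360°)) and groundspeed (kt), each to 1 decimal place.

Leg 1: heading 316.4°; drift -1.7° → track 314.7°, groundspeed 176.1 kt
Leg 2: heading 165.7°; drift +3.4° → track 169.1°, groundspeed 160.0 kt
Leg 3: heading 217.0°; drift +3.6° → track 220.6°, groundspeed 169.8 kt
Leg 4: heading 225.4°; drift +3.4° → track 228.8°, groundspeed 171.3 kt
Leg 5: heading 328.6°; drift -2.3° → track 326.3°, groundspeed 174.9 kt
Leg 6: heading 24.6°; drift -3.9° → track 20.7°, groundspeed 165.4 kt

Leg 1: track=314.7°, groundspeed=176.1 kt
Leg 2: track=169.1°, groundspeed=160.0 kt
Leg 3: track=220.6°, groundspeed=169.8 kt
Leg 4: track=228.8°, groundspeed=171.3 kt
Leg 5: track=326.3°, groundspeed=174.9 kt
Leg 6: track=20.7°, groundspeed=165.4 kt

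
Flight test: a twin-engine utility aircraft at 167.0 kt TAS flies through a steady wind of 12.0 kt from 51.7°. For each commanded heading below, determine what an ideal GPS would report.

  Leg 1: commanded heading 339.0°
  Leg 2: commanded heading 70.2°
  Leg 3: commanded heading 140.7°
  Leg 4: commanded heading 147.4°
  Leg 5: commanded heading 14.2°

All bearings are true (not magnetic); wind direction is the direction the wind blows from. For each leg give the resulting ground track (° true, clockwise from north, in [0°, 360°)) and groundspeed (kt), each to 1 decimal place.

Leg 1: heading 339.0°; drift -4.0° → track 335.0°, groundspeed 163.8 kt
Leg 2: heading 70.2°; drift +1.4° → track 71.6°, groundspeed 155.7 kt
Leg 3: heading 140.7°; drift +4.1° → track 144.8°, groundspeed 167.2 kt
Leg 4: heading 147.4°; drift +4.1° → track 151.5°, groundspeed 168.6 kt
Leg 5: heading 14.2°; drift -2.7° → track 11.5°, groundspeed 157.6 kt

Leg 1: track=335.0°, groundspeed=163.8 kt
Leg 2: track=71.6°, groundspeed=155.7 kt
Leg 3: track=144.8°, groundspeed=167.2 kt
Leg 4: track=151.5°, groundspeed=168.6 kt
Leg 5: track=11.5°, groundspeed=157.6 kt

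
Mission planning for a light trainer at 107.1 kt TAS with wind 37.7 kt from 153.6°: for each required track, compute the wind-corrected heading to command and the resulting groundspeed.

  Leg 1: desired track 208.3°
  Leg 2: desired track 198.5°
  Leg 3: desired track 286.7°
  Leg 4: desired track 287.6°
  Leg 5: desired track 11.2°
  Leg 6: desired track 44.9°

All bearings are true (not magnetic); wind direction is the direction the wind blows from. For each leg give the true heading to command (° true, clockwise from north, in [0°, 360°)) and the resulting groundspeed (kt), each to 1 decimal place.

Leg 1: desired track 208.3°; wind correction -16.7° → command heading 191.6°, groundspeed 80.8 kt
Leg 2: desired track 198.5°; wind correction -14.4° → command heading 184.1°, groundspeed 77.0 kt
Leg 3: desired track 286.7°; wind correction -14.9° → command heading 271.8°, groundspeed 129.3 kt
Leg 4: desired track 287.6°; wind correction -14.7° → command heading 272.9°, groundspeed 129.8 kt
Leg 5: desired track 11.2°; wind correction +12.4° → command heading 23.6°, groundspeed 134.5 kt
Leg 6: desired track 44.9°; wind correction +19.5° → command heading 64.4°, groundspeed 113.1 kt

Leg 1: heading=191.6°, groundspeed=80.8 kt
Leg 2: heading=184.1°, groundspeed=77.0 kt
Leg 3: heading=271.8°, groundspeed=129.3 kt
Leg 4: heading=272.9°, groundspeed=129.8 kt
Leg 5: heading=23.6°, groundspeed=134.5 kt
Leg 6: heading=64.4°, groundspeed=113.1 kt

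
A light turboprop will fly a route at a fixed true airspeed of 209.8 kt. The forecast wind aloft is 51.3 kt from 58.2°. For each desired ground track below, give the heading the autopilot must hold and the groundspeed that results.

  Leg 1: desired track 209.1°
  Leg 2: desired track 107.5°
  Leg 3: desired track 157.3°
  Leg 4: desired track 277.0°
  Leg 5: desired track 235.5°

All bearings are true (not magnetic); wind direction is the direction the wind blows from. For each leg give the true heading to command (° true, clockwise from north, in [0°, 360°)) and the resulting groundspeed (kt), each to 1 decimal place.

Leg 1: desired track 209.1°; wind correction -6.8° → command heading 202.3°, groundspeed 253.1 kt
Leg 2: desired track 107.5°; wind correction -10.7° → command heading 96.8°, groundspeed 172.7 kt
Leg 3: desired track 157.3°; wind correction -14.0° → command heading 143.3°, groundspeed 211.7 kt
Leg 4: desired track 277.0°; wind correction +8.8° → command heading 285.8°, groundspeed 247.3 kt
Leg 5: desired track 235.5°; wind correction -0.7° → command heading 234.8°, groundspeed 261.0 kt

Leg 1: heading=202.3°, groundspeed=253.1 kt
Leg 2: heading=96.8°, groundspeed=172.7 kt
Leg 3: heading=143.3°, groundspeed=211.7 kt
Leg 4: heading=285.8°, groundspeed=247.3 kt
Leg 5: heading=234.8°, groundspeed=261.0 kt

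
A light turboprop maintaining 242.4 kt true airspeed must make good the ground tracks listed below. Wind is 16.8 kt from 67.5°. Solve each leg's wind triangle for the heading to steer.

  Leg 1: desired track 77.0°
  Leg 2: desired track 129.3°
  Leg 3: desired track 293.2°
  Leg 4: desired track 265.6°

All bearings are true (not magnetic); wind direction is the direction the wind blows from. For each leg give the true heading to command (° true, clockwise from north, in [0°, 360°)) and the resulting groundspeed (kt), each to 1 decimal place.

Leg 1: desired track 77.0°; wind correction -0.7° → command heading 76.3°, groundspeed 225.8 kt
Leg 2: desired track 129.3°; wind correction -3.5° → command heading 125.8°, groundspeed 234.0 kt
Leg 3: desired track 293.2°; wind correction +2.8° → command heading 296.0°, groundspeed 253.8 kt
Leg 4: desired track 265.6°; wind correction +1.2° → command heading 266.8°, groundspeed 258.3 kt

Leg 1: heading=76.3°, groundspeed=225.8 kt
Leg 2: heading=125.8°, groundspeed=234.0 kt
Leg 3: heading=296.0°, groundspeed=253.8 kt
Leg 4: heading=266.8°, groundspeed=258.3 kt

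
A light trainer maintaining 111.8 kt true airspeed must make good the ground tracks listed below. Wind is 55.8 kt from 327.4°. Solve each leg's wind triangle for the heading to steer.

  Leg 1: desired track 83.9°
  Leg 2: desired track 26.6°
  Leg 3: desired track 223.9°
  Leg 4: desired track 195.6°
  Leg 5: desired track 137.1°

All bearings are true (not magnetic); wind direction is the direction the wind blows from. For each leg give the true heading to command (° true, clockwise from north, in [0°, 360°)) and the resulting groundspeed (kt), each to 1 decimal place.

Leg 1: heading=57.4°, groundspeed=124.9 kt
Leg 2: heading=1.2°, groundspeed=72.4 kt
Leg 3: heading=252.9°, groundspeed=110.8 kt
Leg 4: heading=217.4°, groundspeed=141.0 kt
Leg 5: heading=132.0°, groundspeed=166.3 kt

Leg 1: desired track 83.9°; wind correction -26.5° → command heading 57.4°, groundspeed 124.9 kt
Leg 2: desired track 26.6°; wind correction -25.4° → command heading 1.2°, groundspeed 72.4 kt
Leg 3: desired track 223.9°; wind correction +29.0° → command heading 252.9°, groundspeed 110.8 kt
Leg 4: desired track 195.6°; wind correction +21.8° → command heading 217.4°, groundspeed 141.0 kt
Leg 5: desired track 137.1°; wind correction -5.1° → command heading 132.0°, groundspeed 166.3 kt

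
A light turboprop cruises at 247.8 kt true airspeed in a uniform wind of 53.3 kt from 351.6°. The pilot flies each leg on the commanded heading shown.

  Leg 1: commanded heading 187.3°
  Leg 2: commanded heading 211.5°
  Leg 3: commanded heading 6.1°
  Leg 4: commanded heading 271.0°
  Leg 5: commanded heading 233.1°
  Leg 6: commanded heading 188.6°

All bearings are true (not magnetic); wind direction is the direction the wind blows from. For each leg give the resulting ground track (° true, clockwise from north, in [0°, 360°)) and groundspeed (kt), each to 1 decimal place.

Leg 1: heading 187.3°; drift -2.8° → track 184.5°, groundspeed 299.5 kt
Leg 2: heading 211.5°; drift -6.8° → track 204.7°, groundspeed 290.7 kt
Leg 3: heading 6.1°; drift +3.9° → track 10.0°, groundspeed 196.7 kt
Leg 4: heading 271.0°; drift -12.4° → track 258.6°, groundspeed 244.8 kt
Leg 5: heading 233.1°; drift -9.7° → track 223.4°, groundspeed 277.2 kt
Leg 6: heading 188.6°; drift -3.0° → track 185.6°, groundspeed 299.2 kt

Leg 1: track=184.5°, groundspeed=299.5 kt
Leg 2: track=204.7°, groundspeed=290.7 kt
Leg 3: track=10.0°, groundspeed=196.7 kt
Leg 4: track=258.6°, groundspeed=244.8 kt
Leg 5: track=223.4°, groundspeed=277.2 kt
Leg 6: track=185.6°, groundspeed=299.2 kt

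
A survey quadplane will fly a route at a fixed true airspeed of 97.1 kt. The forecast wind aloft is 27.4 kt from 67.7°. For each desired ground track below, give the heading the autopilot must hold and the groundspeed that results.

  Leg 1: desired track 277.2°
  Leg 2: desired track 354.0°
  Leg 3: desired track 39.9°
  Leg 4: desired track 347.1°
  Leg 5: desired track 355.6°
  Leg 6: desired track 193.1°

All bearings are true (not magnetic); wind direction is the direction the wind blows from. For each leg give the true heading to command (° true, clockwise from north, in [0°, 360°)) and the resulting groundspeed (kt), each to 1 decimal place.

Leg 1: desired track 277.2°; wind correction +8.0° → command heading 285.2°, groundspeed 120.0 kt
Leg 2: desired track 354.0°; wind correction +15.7° → command heading 9.7°, groundspeed 85.8 kt
Leg 3: desired track 39.9°; wind correction +7.6° → command heading 47.5°, groundspeed 72.0 kt
Leg 4: desired track 347.1°; wind correction +16.2° → command heading 3.3°, groundspeed 88.8 kt
Leg 5: desired track 355.6°; wind correction +15.6° → command heading 11.2°, groundspeed 85.1 kt
Leg 6: desired track 193.1°; wind correction -13.3° → command heading 179.8°, groundspeed 110.4 kt

Leg 1: heading=285.2°, groundspeed=120.0 kt
Leg 2: heading=9.7°, groundspeed=85.8 kt
Leg 3: heading=47.5°, groundspeed=72.0 kt
Leg 4: heading=3.3°, groundspeed=88.8 kt
Leg 5: heading=11.2°, groundspeed=85.1 kt
Leg 6: heading=179.8°, groundspeed=110.4 kt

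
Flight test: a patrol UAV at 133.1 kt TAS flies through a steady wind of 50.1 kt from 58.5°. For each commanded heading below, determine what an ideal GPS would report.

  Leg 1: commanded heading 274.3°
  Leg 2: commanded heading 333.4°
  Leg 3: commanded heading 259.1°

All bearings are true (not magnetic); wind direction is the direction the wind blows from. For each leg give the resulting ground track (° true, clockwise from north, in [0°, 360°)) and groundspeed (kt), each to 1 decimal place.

Leg 1: heading 274.3°; drift -9.6° → track 264.7°, groundspeed 176.2 kt
Leg 2: heading 333.4°; drift -21.2° → track 312.2°, groundspeed 138.2 kt
Leg 3: heading 259.1°; drift -5.6° → track 253.5°, groundspeed 180.9 kt

Leg 1: track=264.7°, groundspeed=176.2 kt
Leg 2: track=312.2°, groundspeed=138.2 kt
Leg 3: track=253.5°, groundspeed=180.9 kt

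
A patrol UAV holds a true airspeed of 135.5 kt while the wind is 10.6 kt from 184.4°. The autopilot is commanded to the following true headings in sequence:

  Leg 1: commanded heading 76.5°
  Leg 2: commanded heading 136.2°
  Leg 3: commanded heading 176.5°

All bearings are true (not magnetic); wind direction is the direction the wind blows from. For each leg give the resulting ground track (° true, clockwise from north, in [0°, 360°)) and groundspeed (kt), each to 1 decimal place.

Leg 1: heading 76.5°; drift -4.2° → track 72.3°, groundspeed 139.1 kt
Leg 2: heading 136.2°; drift -3.5° → track 132.7°, groundspeed 128.7 kt
Leg 3: heading 176.5°; drift -0.7° → track 175.8°, groundspeed 125.0 kt

Leg 1: track=72.3°, groundspeed=139.1 kt
Leg 2: track=132.7°, groundspeed=128.7 kt
Leg 3: track=175.8°, groundspeed=125.0 kt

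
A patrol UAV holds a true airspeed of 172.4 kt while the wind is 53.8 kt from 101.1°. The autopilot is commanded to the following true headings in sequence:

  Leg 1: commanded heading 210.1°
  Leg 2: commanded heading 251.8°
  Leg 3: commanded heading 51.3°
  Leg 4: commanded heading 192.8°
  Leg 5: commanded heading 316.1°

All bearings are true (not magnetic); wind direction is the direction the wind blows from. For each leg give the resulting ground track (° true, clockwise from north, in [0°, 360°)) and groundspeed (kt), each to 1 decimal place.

Leg 1: heading 210.1°; drift +15.0° → track 225.1°, groundspeed 196.6 kt
Leg 2: heading 251.8°; drift +6.8° → track 258.6°, groundspeed 220.9 kt
Leg 3: heading 51.3°; drift -16.6° → track 34.7°, groundspeed 143.7 kt
Leg 4: heading 192.8°; drift +17.2° → track 210.0°, groundspeed 182.1 kt
Leg 5: heading 316.1°; drift -8.1° → track 308.0°, groundspeed 218.7 kt

Leg 1: track=225.1°, groundspeed=196.6 kt
Leg 2: track=258.6°, groundspeed=220.9 kt
Leg 3: track=34.7°, groundspeed=143.7 kt
Leg 4: track=210.0°, groundspeed=182.1 kt
Leg 5: track=308.0°, groundspeed=218.7 kt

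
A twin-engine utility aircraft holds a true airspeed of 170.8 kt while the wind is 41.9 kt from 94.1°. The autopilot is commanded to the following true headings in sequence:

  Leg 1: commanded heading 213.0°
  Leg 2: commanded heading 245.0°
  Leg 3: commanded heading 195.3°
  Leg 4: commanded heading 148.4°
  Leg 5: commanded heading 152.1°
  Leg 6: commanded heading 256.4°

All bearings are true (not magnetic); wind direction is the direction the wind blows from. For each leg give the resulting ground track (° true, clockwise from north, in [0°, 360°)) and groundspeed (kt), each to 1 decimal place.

Leg 1: track=223.9°, groundspeed=194.5 kt
Leg 2: track=250.6°, groundspeed=208.4 kt
Leg 3: track=208.2°, groundspeed=183.6 kt
Leg 4: track=161.5°, groundspeed=150.3 kt
Leg 5: track=165.5°, groundspeed=152.8 kt
Leg 6: track=259.9°, groundspeed=211.1 kt

Leg 1: heading 213.0°; drift +10.9° → track 223.9°, groundspeed 194.5 kt
Leg 2: heading 245.0°; drift +5.6° → track 250.6°, groundspeed 208.4 kt
Leg 3: heading 195.3°; drift +12.9° → track 208.2°, groundspeed 183.6 kt
Leg 4: heading 148.4°; drift +13.1° → track 161.5°, groundspeed 150.3 kt
Leg 5: heading 152.1°; drift +13.4° → track 165.5°, groundspeed 152.8 kt
Leg 6: heading 256.4°; drift +3.5° → track 259.9°, groundspeed 211.1 kt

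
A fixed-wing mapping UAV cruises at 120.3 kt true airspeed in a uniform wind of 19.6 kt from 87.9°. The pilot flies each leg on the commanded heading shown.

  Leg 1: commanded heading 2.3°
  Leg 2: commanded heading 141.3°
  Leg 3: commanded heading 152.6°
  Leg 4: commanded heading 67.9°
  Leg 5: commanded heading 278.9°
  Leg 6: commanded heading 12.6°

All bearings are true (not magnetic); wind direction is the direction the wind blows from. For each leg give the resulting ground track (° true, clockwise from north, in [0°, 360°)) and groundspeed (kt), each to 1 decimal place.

Leg 1: track=353.0°, groundspeed=120.4 kt
Leg 2: track=149.5°, groundspeed=109.7 kt
Leg 3: track=161.6°, groundspeed=113.3 kt
Leg 4: track=64.1°, groundspeed=102.1 kt
Leg 5: track=277.4°, groundspeed=139.6 kt
Leg 6: track=3.3°, groundspeed=116.9 kt

Leg 1: heading 2.3°; drift -9.3° → track 353.0°, groundspeed 120.4 kt
Leg 2: heading 141.3°; drift +8.2° → track 149.5°, groundspeed 109.7 kt
Leg 3: heading 152.6°; drift +9.0° → track 161.6°, groundspeed 113.3 kt
Leg 4: heading 67.9°; drift -3.8° → track 64.1°, groundspeed 102.1 kt
Leg 5: heading 278.9°; drift -1.5° → track 277.4°, groundspeed 139.6 kt
Leg 6: heading 12.6°; drift -9.3° → track 3.3°, groundspeed 116.9 kt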